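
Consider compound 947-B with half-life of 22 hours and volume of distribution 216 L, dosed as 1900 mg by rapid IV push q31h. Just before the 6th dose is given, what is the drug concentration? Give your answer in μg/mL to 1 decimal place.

5.3 μg/mL

f = (1/2)^(τ/t½) = (1/2)^(31/22) ≈ 0.3765.
C₀ = D/Vd = 1900/216 ≈ 8.796 μg/mL.
Before the 6th dose, 5 doses have been given. Superposition: Cmin = C₀·(f + f² + … + f^5).
≈ 8.796 × (0.3765 + 0.1418 + 0.0534 + 0.0201 + 0.0076) ≈ 8.796 × 0.5994 ≈ 5.272 μg/mL.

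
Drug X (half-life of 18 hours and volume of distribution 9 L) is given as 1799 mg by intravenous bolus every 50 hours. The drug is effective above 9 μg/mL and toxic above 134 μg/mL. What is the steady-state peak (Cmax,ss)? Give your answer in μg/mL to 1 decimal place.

234.0 μg/mL

k = ln2/t½ = ln2/18 ≈ 0.038508 h⁻¹; fraction remaining f = e^(−kτ) = e^(−0.038508×50) ≈ 0.1458.
Accumulation ratio R = 1/(1 − f) ≈ 1/0.8542 ≈ 1.1707.
Single-dose peak C₀ = D/Vd = 1799/9 ≈ 199.889 μg/mL.
Steady-state peak Cmax,ss = C₀·R ≈ 199.889 × 1.1707 ≈ 234.010 μg/mL.
Peak 234.0 μg/mL vs MTC 134 μg/mL: exceeds toxic threshold.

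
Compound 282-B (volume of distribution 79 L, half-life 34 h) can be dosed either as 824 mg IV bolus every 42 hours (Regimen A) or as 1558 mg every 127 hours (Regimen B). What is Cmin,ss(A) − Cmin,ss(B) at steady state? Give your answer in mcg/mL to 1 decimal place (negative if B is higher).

6.1 mcg/mL

Regimen A: f = (1/2)^(42/34) ≈ 0.4248; Cmin,ss = (824/79)·f/(1−f) ≈ 7.703 mcg/mL.
Regimen B: f = (1/2)^(127/34) ≈ 0.0751; Cmin,ss = (1558/79)·f/(1−f) ≈ 1.601 mcg/mL.
Difference ≈ 7.703 − 1.601 ≈ 6.102 mcg/mL.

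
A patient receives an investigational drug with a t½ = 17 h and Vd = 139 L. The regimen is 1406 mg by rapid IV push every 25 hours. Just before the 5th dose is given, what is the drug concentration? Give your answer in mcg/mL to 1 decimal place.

5.6 mcg/mL

f = (1/2)^(τ/t½) = (1/2)^(25/17) ≈ 0.3608.
C₀ = D/Vd = 1406/139 ≈ 10.115 mcg/mL.
Before the 5th dose, 4 doses have been given. Superposition: Cmin = C₀·(f + f² + … + f^4).
≈ 10.115 × (0.3608 + 0.1302 + 0.0470 + 0.0169) ≈ 10.115 × 0.5549 ≈ 5.613 mcg/mL.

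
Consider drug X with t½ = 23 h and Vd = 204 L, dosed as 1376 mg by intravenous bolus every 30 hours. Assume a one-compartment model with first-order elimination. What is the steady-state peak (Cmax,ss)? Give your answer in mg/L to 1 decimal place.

k = ln2/t½ = ln2/23 ≈ 0.030137 h⁻¹; fraction remaining f = e^(−kτ) = e^(−0.030137×30) ≈ 0.4049.
At steady state, accumulation factor R = 1/(1 − e^(−kτ)) ≈ 1.6804.
Single-dose peak C₀ = D/Vd = 1376/204 ≈ 6.745 mg/L.
Steady-state peak Cmax,ss = C₀·R ≈ 6.745 × 1.6804 ≈ 11.334 mg/L.

11.3 mg/L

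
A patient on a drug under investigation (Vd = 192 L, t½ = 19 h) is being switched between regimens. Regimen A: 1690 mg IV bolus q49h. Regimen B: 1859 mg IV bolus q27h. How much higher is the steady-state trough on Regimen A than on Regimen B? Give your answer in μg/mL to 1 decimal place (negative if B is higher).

Regimen A: f = (1/2)^(49/19) ≈ 0.1674; Cmin,ss = (1690/192)·f/(1−f) ≈ 1.770 μg/mL.
Regimen B: f = (1/2)^(27/19) ≈ 0.3734; Cmin,ss = (1859/192)·f/(1−f) ≈ 5.770 μg/mL.
Difference ≈ 1.770 − 5.770 ≈ -4.000 μg/mL.

-4.0 μg/mL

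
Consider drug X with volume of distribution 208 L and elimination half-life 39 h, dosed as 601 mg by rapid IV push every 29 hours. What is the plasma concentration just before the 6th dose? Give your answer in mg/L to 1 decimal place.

f = (1/2)^(τ/t½) = (1/2)^(29/39) ≈ 0.5973.
C₀ = D/Vd = 601/208 ≈ 2.889 mg/L.
Before the 6th dose, 5 doses have been given. Superposition: Cmin = C₀·(f + f² + … + f^5).
≈ 2.889 × (0.5973 + 0.3568 + 0.2131 + 0.1273 + 0.0760) ≈ 2.889 × 1.3705 ≈ 3.959 mg/L.

4.0 mg/L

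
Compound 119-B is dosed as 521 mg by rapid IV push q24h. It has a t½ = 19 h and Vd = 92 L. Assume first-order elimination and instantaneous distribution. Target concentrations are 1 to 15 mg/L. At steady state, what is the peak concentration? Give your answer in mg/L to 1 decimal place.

Over one 24-h interval, 24/19 ≈ 1.2632 half-lives elapse, leaving f ≈ 0.4166 of each dose.
At steady state, accumulation factor R = 1/(1 − e^(−kτ)) ≈ 1.7141.
Each bolus raises the concentration by D/Vd = 521/92 ≈ 5.663 mg/L.
Steady-state peak Cmax,ss = C₀·R ≈ 5.663 × 1.7141 ≈ 9.707 mg/L.
Peak 9.7 mg/L vs MTC 15 mg/L: below toxic threshold.

9.7 mg/L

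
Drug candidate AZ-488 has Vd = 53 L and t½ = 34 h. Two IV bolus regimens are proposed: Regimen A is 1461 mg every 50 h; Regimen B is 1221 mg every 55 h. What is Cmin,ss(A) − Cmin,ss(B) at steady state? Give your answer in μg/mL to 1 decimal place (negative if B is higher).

Regimen A: f = (1/2)^(50/34) ≈ 0.3608; Cmin,ss = (1461/53)·f/(1−f) ≈ 15.560 μg/mL.
Regimen B: f = (1/2)^(55/34) ≈ 0.3259; Cmin,ss = (1221/53)·f/(1−f) ≈ 11.138 μg/mL.
Difference ≈ 15.560 − 11.138 ≈ 4.422 μg/mL.

4.4 μg/mL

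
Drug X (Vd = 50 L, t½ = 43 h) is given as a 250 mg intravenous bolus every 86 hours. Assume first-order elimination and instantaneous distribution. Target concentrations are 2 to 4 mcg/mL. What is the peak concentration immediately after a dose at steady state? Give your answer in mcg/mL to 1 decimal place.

τ = 86 h = 2 half-lives, so f = (1/2)^2 = 0.25.
Accumulation ratio R = 1/(1 − f) = 1/0.75 = 4/3.
Single-dose peak C₀ = D/Vd = 250/50 = 5 mcg/mL.
Steady-state peak Cmax,ss = C₀·R = 5 × 4/3 ≈ 6.667 mcg/mL.
Peak 6.7 mcg/mL vs MTC 4 mcg/mL: exceeds toxic threshold.

6.7 mcg/mL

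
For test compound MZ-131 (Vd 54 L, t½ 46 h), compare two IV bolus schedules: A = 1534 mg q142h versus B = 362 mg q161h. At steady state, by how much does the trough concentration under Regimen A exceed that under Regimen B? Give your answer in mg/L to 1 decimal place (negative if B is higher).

Regimen A: f = (1/2)^(142/46) ≈ 0.1177; Cmin,ss = (1534/54)·f/(1−f) ≈ 3.790 mg/L.
Regimen B: f = (1/2)^(161/46) ≈ 0.0884; Cmin,ss = (362/54)·f/(1−f) ≈ 0.650 mg/L.
Difference ≈ 3.790 − 0.650 ≈ 3.140 mg/L.

3.1 mg/L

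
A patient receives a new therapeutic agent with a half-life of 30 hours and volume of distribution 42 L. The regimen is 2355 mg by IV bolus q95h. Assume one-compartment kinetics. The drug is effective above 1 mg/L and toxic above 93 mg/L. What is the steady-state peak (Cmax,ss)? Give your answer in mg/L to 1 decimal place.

63.1 mg/L

τ/t½ = 95/30 ≈ 3.1667, so fraction remaining f = (1/2)^(95/30) ≈ 0.1114.
Accumulation ratio R = 1/(1 − f) ≈ 1/0.8886 ≈ 1.1254.
Single-dose peak C₀ = D/Vd = 2355/42 ≈ 56.071 mg/L.
Steady-state peak Cmax,ss = C₀·R ≈ 56.071 × 1.1254 ≈ 63.102 mg/L.
Peak 63.1 mg/L vs MTC 93 mg/L: below toxic threshold.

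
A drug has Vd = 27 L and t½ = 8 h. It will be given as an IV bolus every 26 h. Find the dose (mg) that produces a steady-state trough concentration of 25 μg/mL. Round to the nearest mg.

5747 mg

τ/t½ = 26/8 ≈ 3.25, so f = (1/2)^(26/8) ≈ 0.105112.
Cmin,ss = (D/Vd)·f/(1−f), so D = Cmin,ss·Vd·(1−f)/f.
D = 25 × 27 × (1−f)/f ≈ 25 × 27 × 8.51366 ≈ 5746.72 mg.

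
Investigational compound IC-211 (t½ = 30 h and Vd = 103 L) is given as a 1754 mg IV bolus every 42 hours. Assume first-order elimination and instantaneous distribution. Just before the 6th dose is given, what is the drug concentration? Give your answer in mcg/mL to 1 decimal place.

10.3 mcg/mL

f = (1/2)^(τ/t½) = (1/2)^(42/30) ≈ 0.3789.
C₀ = D/Vd = 1754/103 ≈ 17.029 mcg/mL.
Before the 6th dose, 5 doses have been given. Superposition: Cmin = C₀·(f + f² + … + f^5).
≈ 17.029 × (0.3789 + 0.1436 + 0.0544 + 0.0206 + 0.0078) ≈ 17.029 × 0.6053 ≈ 10.308 mcg/mL.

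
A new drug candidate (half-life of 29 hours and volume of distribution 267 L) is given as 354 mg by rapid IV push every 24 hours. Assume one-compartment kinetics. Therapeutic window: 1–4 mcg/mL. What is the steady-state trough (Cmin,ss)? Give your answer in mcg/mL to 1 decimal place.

Over one 24-h interval, 24/29 ≈ 0.82759 half-lives elapse, leaving f ≈ 0.5635 of each dose.
Single-dose peak C₀ = D/Vd = 354/267 ≈ 1.326 mcg/mL.
Steady-state trough Cmin,ss = C₀·f/(1−f) ≈ 1.326 × 0.5635/0.4365 ≈ 1.712 mcg/mL.
Trough 1.7 mcg/mL vs MEC 1 mcg/mL: adequate.

1.7 mcg/mL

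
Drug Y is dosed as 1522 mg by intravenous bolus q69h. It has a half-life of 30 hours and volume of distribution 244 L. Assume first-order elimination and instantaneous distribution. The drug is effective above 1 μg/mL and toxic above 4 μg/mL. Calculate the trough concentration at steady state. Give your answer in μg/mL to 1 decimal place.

Over one 69-h interval, 69/30 ≈ 2.3 half-lives elapse, leaving f ≈ 0.2031 of each dose.
Each bolus raises the concentration by D/Vd = 1522/244 ≈ 6.238 μg/mL.
Steady-state trough Cmin,ss = C₀·f/(1−f) ≈ 6.238 × 0.2031/0.7969 ≈ 1.590 μg/mL.
Trough 1.6 μg/mL vs MEC 1 μg/mL: adequate.

1.6 μg/mL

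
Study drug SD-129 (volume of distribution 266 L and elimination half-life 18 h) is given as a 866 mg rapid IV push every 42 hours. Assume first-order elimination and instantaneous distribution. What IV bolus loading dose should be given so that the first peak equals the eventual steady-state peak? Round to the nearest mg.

f = (1/2)^(42/18) ≈ 0.198425; accumulation ratio R = 1/(1−f) ≈ 1.24754.
Loading dose to hit Cmax,ss on first dose: D_load = D_maint·R ≈ 866 × 1.24754 ≈ 1080.37 mg.

1080 mg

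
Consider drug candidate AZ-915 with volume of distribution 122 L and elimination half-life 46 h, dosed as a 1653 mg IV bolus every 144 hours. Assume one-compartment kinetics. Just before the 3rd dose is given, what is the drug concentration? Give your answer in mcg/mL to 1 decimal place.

f = (1/2)^(τ/t½) = (1/2)^(144/46) ≈ 0.1142.
C₀ = D/Vd = 1653/122 ≈ 13.549 mcg/mL.
Before the 3rd dose, 2 doses have been given. Superposition: Cmin = C₀·(f + f²).
≈ 13.549 × (0.1142 + 0.0130) ≈ 13.549 × 0.1272 ≈ 1.723 mcg/mL.

1.7 mcg/mL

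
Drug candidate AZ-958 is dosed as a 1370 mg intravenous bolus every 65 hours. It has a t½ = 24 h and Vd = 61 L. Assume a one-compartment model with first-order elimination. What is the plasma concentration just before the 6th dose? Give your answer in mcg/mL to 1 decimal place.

f = (1/2)^(τ/t½) = (1/2)^(65/24) ≈ 0.1530.
C₀ = D/Vd = 1370/61 ≈ 22.459 mcg/mL.
Before the 6th dose, 5 doses have been given. Superposition: Cmin = C₀·(f + f² + … + f^5).
≈ 22.459 × (0.1530 + 0.0234 + 0.0036 + 0.0005 + 0.0001) ≈ 22.459 × 0.1806 ≈ 4.056 mcg/mL.

4.1 mcg/mL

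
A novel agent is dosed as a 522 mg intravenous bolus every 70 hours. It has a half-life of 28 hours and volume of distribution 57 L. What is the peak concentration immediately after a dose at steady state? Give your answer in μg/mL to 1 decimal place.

τ/t½ = 70/28 ≈ 2.5, so fraction remaining f = (1/2)^(70/28) ≈ 0.1768.
At steady state, accumulation factor R = 1/(1 − e^(−kτ)) ≈ 1.2148.
Single-dose peak C₀ = D/Vd = 522/57 ≈ 9.158 μg/mL.
Steady-state peak Cmax,ss = C₀·R ≈ 9.158 × 1.2148 ≈ 11.125 μg/mL.

11.1 μg/mL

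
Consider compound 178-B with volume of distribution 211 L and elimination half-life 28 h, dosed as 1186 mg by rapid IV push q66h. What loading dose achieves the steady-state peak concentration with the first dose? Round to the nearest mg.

1474 mg

f = (1/2)^(66/28) ≈ 0.195177; accumulation ratio R = 1/(1−f) ≈ 1.24251.
Loading dose to hit Cmax,ss on first dose: D_load = D_maint·R ≈ 1186 × 1.24251 ≈ 1473.62 mg.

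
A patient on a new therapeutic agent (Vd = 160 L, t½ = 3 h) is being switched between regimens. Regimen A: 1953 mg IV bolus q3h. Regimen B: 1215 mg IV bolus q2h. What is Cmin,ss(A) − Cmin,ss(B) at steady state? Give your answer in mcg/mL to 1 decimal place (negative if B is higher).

-0.7 mcg/mL

Regimen A: f = (1/2)^(3/3) ≈ 0.5000; Cmin,ss = (1953/160)·f/(1−f) ≈ 12.206 mcg/mL.
Regimen B: f = (1/2)^(2/3) ≈ 0.6300; Cmin,ss = (1215/160)·f/(1−f) ≈ 12.930 mcg/mL.
Difference ≈ 12.206 − 12.930 ≈ -0.724 mcg/mL.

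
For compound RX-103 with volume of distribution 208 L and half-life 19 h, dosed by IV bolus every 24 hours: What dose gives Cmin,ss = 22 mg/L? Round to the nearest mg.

6407 mg

τ/t½ = 24/19 ≈ 1.2632, so f = (1/2)^(24/19) ≈ 0.416631.
Cmin,ss = (D/Vd)·f/(1−f), so D = Cmin,ss·Vd·(1−f)/f.
D = 22 × 208 × (1−f)/f ≈ 22 × 208 × 1.40021 ≈ 6407.36 mg.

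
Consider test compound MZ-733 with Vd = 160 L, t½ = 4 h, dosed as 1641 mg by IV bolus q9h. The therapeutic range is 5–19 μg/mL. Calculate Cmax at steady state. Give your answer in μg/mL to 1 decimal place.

k = ln2/t½ = ln2/4 ≈ 0.173287 h⁻¹; fraction remaining f = e^(−kτ) = e^(−0.173287×9) ≈ 0.2102.
At steady state, accumulation factor R = 1/(1 − e^(−kτ)) ≈ 1.2661.
Single-dose peak C₀ = D/Vd = 1641/160 ≈ 10.256 μg/mL.
Steady-state peak Cmax,ss = C₀·R ≈ 10.256 × 1.2661 ≈ 12.985 μg/mL.
Peak 13.0 μg/mL vs MTC 19 μg/mL: below toxic threshold.

13.0 μg/mL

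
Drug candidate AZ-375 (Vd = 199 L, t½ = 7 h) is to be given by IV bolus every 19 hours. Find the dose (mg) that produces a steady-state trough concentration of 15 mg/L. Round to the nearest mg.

τ/t½ = 19/7 ≈ 2.7143, so f = (1/2)^(19/7) ≈ 0.152377.
Cmin,ss = (D/Vd)·f/(1−f), so D = Cmin,ss·Vd·(1−f)/f.
D = 15 × 199 × (1−f)/f ≈ 15 × 199 × 5.56267 ≈ 16604.57 mg.

16605 mg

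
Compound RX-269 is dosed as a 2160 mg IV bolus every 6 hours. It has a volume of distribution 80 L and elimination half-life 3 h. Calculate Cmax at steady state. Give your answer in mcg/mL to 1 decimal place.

The dosing interval is 2 half-lives, so f = 2^(−2) = 0.25.
Accumulation ratio R = 1/(1 − f) = 1/0.75 = 4/3.
Single-dose peak C₀ = D/Vd = 2160/80 = 27 mcg/mL.
Steady-state peak Cmax,ss = C₀·R = 27 × 4/3 ≈ 36.000 mcg/mL.

36.0 mcg/mL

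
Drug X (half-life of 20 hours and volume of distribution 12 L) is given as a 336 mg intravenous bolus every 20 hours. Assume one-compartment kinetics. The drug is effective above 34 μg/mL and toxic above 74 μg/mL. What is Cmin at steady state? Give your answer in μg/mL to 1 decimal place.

28.0 μg/mL

τ = 20 h = 1 half-life, so f = (1/2)^1 = 0.5.
At steady state, R = 1/(1 − 0.5) = 2/1.
Single-dose peak C₀ = D/Vd = 336/12 = 28 μg/mL.
Steady-state peak Cmax,ss = C₀·R = 28 × 2/1 ≈ 56.000 μg/mL.
Steady-state trough Cmin,ss = Cmax,ss·f ≈ 56.000 × 0.5 ≈ 28.000 μg/mL.
Trough 28.0 μg/mL vs MEC 34 μg/mL: subtherapeutic.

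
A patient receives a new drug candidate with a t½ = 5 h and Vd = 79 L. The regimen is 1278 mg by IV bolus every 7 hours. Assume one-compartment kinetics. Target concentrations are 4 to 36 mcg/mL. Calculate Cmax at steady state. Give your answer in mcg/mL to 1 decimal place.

26.0 mcg/mL

k = ln2/t½ = ln2/5 ≈ 0.138629 h⁻¹; fraction remaining f = e^(−kτ) = e^(−0.138629×7) ≈ 0.3789.
At steady state, accumulation factor R = 1/(1 − e^(−kτ)) ≈ 1.6100.
Each bolus raises the concentration by D/Vd = 1278/79 ≈ 16.177 mcg/mL.
Steady-state peak Cmax,ss = C₀·R ≈ 16.177 × 1.6100 ≈ 26.045 mcg/mL.
Peak 26.0 mcg/mL vs MTC 36 mcg/mL: below toxic threshold.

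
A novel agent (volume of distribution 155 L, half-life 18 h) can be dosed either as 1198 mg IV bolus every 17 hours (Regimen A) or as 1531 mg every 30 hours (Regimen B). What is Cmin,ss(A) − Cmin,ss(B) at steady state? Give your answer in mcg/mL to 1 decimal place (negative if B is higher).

Regimen A: f = (1/2)^(17/18) ≈ 0.5196; Cmin,ss = (1198/155)·f/(1−f) ≈ 8.360 mcg/mL.
Regimen B: f = (1/2)^(30/18) ≈ 0.3150; Cmin,ss = (1531/155)·f/(1−f) ≈ 4.542 mcg/mL.
Difference ≈ 8.360 − 4.542 ≈ 3.818 mcg/mL.

3.8 mcg/mL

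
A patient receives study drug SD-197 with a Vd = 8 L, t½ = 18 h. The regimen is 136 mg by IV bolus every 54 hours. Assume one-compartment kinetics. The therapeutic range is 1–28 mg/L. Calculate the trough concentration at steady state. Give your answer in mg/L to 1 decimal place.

2.4 mg/L

The dosing interval is 3 half-lives, so f = 2^(−3) = 0.125.
Accumulation ratio R = 1/(1 − f) = 1/0.875 = 8/7.
Single-dose peak C₀ = D/Vd = 136/8 = 17 mg/L.
Steady-state peak Cmax,ss = C₀·R = 17 × 8/7 ≈ 19.429 mg/L.
Steady-state trough Cmin,ss = Cmax,ss·f ≈ 19.429 × 0.125 ≈ 2.429 mg/L.
Trough 2.4 mg/L vs MEC 1 mg/L: adequate.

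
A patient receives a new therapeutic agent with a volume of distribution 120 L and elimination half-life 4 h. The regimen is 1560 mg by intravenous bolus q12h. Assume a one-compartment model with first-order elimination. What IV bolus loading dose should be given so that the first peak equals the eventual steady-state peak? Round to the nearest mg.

f = (1/2)^(12/4) ≈ 0.125000; accumulation ratio R = 1/(1−f) ≈ 1.14286.
Loading dose to hit Cmax,ss on first dose: D_load = D_maint·R ≈ 1560 × 1.14286 ≈ 1782.86 mg.

1783 mg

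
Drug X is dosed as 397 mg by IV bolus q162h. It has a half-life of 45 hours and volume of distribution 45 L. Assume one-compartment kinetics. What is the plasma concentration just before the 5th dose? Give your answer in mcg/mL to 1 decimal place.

0.8 mcg/mL

f = (1/2)^(τ/t½) = (1/2)^(162/45) ≈ 0.0825.
C₀ = D/Vd = 397/45 ≈ 8.822 mcg/mL.
Before the 5th dose, 4 doses have been given. Superposition: Cmin = C₀·(f + f² + … + f^4).
≈ 8.822 × (0.0825 + 0.0068 + 0.0006 + 0.0000) ≈ 8.822 × 0.0899 ≈ 0.793 mcg/mL.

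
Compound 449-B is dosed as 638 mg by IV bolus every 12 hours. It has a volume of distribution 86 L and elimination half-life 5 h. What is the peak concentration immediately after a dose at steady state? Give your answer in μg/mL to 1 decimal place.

τ/t½ = 12/5 ≈ 2.4, so fraction remaining f = (1/2)^(12/5) ≈ 0.1895.
Accumulation ratio R = 1/(1 − f) ≈ 1/0.8105 ≈ 1.2338.
Single-dose peak C₀ = D/Vd = 638/86 ≈ 7.419 μg/mL.
Steady-state peak Cmax,ss = C₀·R ≈ 7.419 × 1.2338 ≈ 9.154 μg/mL.

9.2 μg/mL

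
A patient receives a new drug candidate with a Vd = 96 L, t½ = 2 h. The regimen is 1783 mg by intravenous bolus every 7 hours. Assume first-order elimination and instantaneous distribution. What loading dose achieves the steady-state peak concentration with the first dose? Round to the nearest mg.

f = (1/2)^(7/2) ≈ 0.088388; accumulation ratio R = 1/(1−f) ≈ 1.09696.
Loading dose to hit Cmax,ss on first dose: D_load = D_maint·R ≈ 1783 × 1.09696 ≈ 1955.88 mg.

1956 mg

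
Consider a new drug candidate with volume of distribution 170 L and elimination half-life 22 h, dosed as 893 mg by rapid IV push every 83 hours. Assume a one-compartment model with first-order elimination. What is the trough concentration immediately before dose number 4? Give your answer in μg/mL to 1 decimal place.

0.4 μg/mL

f = (1/2)^(τ/t½) = (1/2)^(83/22) ≈ 0.0732.
C₀ = D/Vd = 893/170 ≈ 5.253 μg/mL.
Before the 4th dose, 3 doses have been given. Superposition: Cmin = C₀·(f + f² + … + f^3).
≈ 5.253 × (0.0732 + 0.0054 + 0.0004) ≈ 5.253 × 0.0790 ≈ 0.415 μg/mL.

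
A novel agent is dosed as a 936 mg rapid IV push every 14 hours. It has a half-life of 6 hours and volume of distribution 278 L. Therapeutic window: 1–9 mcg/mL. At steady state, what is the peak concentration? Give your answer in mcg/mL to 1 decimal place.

4.2 mcg/mL

k = ln2/t½ = ln2/6 ≈ 0.115525 h⁻¹; fraction remaining f = e^(−kτ) = e^(−0.115525×14) ≈ 0.1984.
Accumulation ratio R = 1/(1 − f) ≈ 1/0.8016 ≈ 1.2475.
Single-dose peak C₀ = D/Vd = 936/278 ≈ 3.367 mcg/mL.
Cmax,ss = C₀/(1 − f) ≈ 3.367/0.8016 ≈ 4.200 mcg/mL.
Peak 4.2 mcg/mL vs MTC 9 mcg/mL: below toxic threshold.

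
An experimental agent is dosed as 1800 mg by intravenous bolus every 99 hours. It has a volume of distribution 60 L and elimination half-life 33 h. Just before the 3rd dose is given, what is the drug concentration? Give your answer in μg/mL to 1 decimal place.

f = (1/2)^(τ/t½) = (1/2)^(99/33) ≈ 0.1250.
C₀ = D/Vd = 1800/60 ≈ 30.000 μg/mL.
Before the 3rd dose, 2 doses have been given. Superposition: Cmin = C₀·(f + f²).
≈ 30.000 × (0.1250 + 0.0156) ≈ 30.000 × 0.1406 ≈ 4.218 μg/mL.

4.2 μg/mL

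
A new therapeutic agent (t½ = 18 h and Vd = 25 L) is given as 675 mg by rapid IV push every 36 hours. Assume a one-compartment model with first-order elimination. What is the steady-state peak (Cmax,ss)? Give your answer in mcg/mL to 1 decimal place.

36.0 mcg/mL

The dosing interval is 2 half-lives, so f = 2^(−2) = 0.25.
Accumulation ratio R = 1/(1 − f) = 1/0.75 = 4/3.
Single-dose peak C₀ = D/Vd = 675/25 = 27 mcg/mL.
Steady-state peak Cmax,ss = C₀·R = 27 × 4/3 ≈ 36.000 mcg/mL.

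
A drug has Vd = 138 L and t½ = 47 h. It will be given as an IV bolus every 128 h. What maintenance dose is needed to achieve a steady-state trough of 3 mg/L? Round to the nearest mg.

2320 mg

τ/t½ = 128/47 ≈ 2.7234, so f = (1/2)^(128/47) ≈ 0.151417.
Cmin,ss = (D/Vd)·f/(1−f), so D = Cmin,ss·Vd·(1−f)/f.
D = 3 × 138 × (1−f)/f ≈ 3 × 138 × 5.60428 ≈ 2320.17 mg.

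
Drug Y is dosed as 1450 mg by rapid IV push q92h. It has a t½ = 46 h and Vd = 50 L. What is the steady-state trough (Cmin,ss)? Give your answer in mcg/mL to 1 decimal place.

9.7 mcg/mL

The dosing interval is 2 half-lives, so f = 2^(−2) = 0.25.
At steady state, R = 1/(1 − 0.25) = 4/3.
Single-dose peak C₀ = D/Vd = 1450/50 = 29 mcg/mL.
Steady-state peak Cmax,ss = C₀·R = 29 × 4/3 ≈ 38.667 mcg/mL.
Steady-state trough Cmin,ss = Cmax,ss·f ≈ 38.667 × 0.25 ≈ 9.667 mcg/mL.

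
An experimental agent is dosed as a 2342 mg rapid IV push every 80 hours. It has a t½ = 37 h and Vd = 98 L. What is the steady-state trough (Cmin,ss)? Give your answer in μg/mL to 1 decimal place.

6.9 μg/mL

Over one 80-h interval, 80/37 ≈ 2.1622 half-lives elapse, leaving f ≈ 0.2234 of each dose.
At steady state, accumulation factor R = 1/(1 − e^(−kτ)) ≈ 1.2877.
Each bolus raises the concentration by D/Vd = 2342/98 ≈ 23.898 μg/mL.
Cmax,ss = C₀/(1 − f) ≈ 23.898/0.7766 ≈ 30.773 μg/mL.
Steady-state trough Cmin,ss = Cmax,ss·f ≈ 30.773 × 0.2234 ≈ 6.875 μg/mL.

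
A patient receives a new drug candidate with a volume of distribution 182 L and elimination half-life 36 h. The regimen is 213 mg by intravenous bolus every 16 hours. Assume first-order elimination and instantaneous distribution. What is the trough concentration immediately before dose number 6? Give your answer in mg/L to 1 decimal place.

2.5 mg/L

f = (1/2)^(τ/t½) = (1/2)^(16/36) ≈ 0.7349.
C₀ = D/Vd = 213/182 ≈ 1.170 mg/L.
Before the 6th dose, 5 doses have been given. Superposition: Cmin = C₀·(f + f² + … + f^5).
≈ 1.170 × (0.7349 + 0.5401 + 0.3969 + 0.2917 + 0.2144) ≈ 1.170 × 2.1780 ≈ 2.548 mg/L.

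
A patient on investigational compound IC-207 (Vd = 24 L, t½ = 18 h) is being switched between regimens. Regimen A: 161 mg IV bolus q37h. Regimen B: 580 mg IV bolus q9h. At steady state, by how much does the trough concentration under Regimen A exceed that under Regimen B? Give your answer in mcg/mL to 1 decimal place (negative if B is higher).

Regimen A: f = (1/2)^(37/18) ≈ 0.2406; Cmin,ss = (161/24)·f/(1−f) ≈ 2.125 mcg/mL.
Regimen B: f = (1/2)^(9/18) ≈ 0.7071; Cmin,ss = (580/24)·f/(1−f) ≈ 58.342 mcg/mL.
Difference ≈ 2.125 − 58.342 ≈ -56.217 mcg/mL.

-56.2 mcg/mL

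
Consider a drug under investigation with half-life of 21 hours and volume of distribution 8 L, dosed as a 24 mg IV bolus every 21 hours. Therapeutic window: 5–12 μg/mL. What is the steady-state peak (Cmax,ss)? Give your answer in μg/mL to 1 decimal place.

τ = 21 h = 1 half-life, so f = (1/2)^1 = 0.5.
At steady state, R = 1/(1 − 0.5) = 2/1.
Single-dose peak C₀ = D/Vd = 24/8 = 3 μg/mL.
Steady-state peak Cmax,ss = C₀·R = 3 × 2/1 ≈ 6.000 μg/mL.
Peak 6.0 μg/mL vs MTC 12 μg/mL: below toxic threshold.

6.0 μg/mL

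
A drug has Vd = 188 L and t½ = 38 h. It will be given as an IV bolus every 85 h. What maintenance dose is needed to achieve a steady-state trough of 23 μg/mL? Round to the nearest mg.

16058 mg

τ/t½ = 85/38 ≈ 2.2368, so f = (1/2)^(85/38) ≈ 0.212150.
Cmin,ss = (D/Vd)·f/(1−f), so D = Cmin,ss·Vd·(1−f)/f.
D = 23 × 188 × (1−f)/f ≈ 23 × 188 × 3.71365 ≈ 16057.82 mg.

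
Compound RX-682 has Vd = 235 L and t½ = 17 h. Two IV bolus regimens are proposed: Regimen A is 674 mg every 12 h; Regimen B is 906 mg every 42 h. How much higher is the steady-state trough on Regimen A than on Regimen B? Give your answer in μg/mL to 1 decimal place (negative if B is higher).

3.7 μg/mL

Regimen A: f = (1/2)^(12/17) ≈ 0.6131; Cmin,ss = (674/235)·f/(1−f) ≈ 4.545 μg/mL.
Regimen B: f = (1/2)^(42/17) ≈ 0.1804; Cmin,ss = (906/235)·f/(1−f) ≈ 0.849 μg/mL.
Difference ≈ 4.545 − 0.849 ≈ 3.696 μg/mL.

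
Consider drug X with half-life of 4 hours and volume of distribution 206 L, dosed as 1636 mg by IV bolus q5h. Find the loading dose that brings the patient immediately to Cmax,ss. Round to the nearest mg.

f = (1/2)^(5/4) ≈ 0.420448; accumulation ratio R = 1/(1−f) ≈ 1.72547.
Loading dose to hit Cmax,ss on first dose: D_load = D_maint·R ≈ 1636 × 1.72547 ≈ 2822.87 mg.

2823 mg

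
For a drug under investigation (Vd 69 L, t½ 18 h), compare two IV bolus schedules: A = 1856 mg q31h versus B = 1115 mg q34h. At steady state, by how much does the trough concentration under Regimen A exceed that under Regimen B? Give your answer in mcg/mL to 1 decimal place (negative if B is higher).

5.7 mcg/mL

Regimen A: f = (1/2)^(31/18) ≈ 0.3031; Cmin,ss = (1856/69)·f/(1−f) ≈ 11.699 mcg/mL.
Regimen B: f = (1/2)^(34/18) ≈ 0.2700; Cmin,ss = (1115/69)·f/(1−f) ≈ 5.977 mcg/mL.
Difference ≈ 11.699 − 5.977 ≈ 5.722 mcg/mL.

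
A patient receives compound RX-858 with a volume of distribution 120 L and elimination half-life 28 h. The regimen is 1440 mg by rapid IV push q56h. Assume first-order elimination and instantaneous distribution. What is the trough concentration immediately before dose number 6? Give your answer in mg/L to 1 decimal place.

4.0 mg/L

f = (1/2)^(τ/t½) = (1/2)^(56/28) ≈ 0.2500.
C₀ = D/Vd = 1440/120 ≈ 12.000 mg/L.
Before the 6th dose, 5 doses have been given. Superposition: Cmin = C₀·(f + f² + … + f^5).
≈ 12.000 × (0.2500 + 0.0625 + 0.0156 + 0.0039 + 0.0010) ≈ 12.000 × 0.3330 ≈ 3.996 mg/L.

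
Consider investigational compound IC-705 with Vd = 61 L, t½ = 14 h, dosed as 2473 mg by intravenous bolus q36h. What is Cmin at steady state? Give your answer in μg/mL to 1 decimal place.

8.2 μg/mL

τ/t½ = 36/14 ≈ 2.5714, so fraction remaining f = (1/2)^(36/14) ≈ 0.1682.
Accumulation ratio R = 1/(1 − f) ≈ 1/0.8318 ≈ 1.2022.
Single-dose peak C₀ = D/Vd = 2473/61 ≈ 40.541 μg/mL.
Cmax,ss = C₀/(1 − f) ≈ 40.541/0.8318 ≈ 48.739 μg/mL.
Steady-state trough Cmin,ss = Cmax,ss·f ≈ 48.739 × 0.1682 ≈ 8.198 μg/mL.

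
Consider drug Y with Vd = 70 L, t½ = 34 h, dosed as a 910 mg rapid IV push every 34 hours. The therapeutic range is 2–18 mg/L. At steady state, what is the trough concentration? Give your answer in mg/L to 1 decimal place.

The dosing interval is 1 half-life, so f = 2^(−1) = 0.5.
Accumulation ratio R = 1/(1 − f) = 1/0.5 = 2/1.
Single-dose peak C₀ = D/Vd = 910/70 = 13 mg/L.
Steady-state peak Cmax,ss = C₀·R = 13 × 2/1 ≈ 26.000 mg/L.
Steady-state trough Cmin,ss = Cmax,ss·f ≈ 26.000 × 0.5 ≈ 13.000 mg/L.
Trough 13.0 mg/L vs MEC 2 mg/L: adequate.

13.0 mg/L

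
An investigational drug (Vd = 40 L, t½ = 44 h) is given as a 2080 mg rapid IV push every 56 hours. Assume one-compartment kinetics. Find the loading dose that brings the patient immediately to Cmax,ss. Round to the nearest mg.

3549 mg

f = (1/2)^(56/44) ≈ 0.413877; accumulation ratio R = 1/(1−f) ≈ 1.70613.
Loading dose to hit Cmax,ss on first dose: D_load = D_maint·R ≈ 2080 × 1.70613 ≈ 3548.75 mg.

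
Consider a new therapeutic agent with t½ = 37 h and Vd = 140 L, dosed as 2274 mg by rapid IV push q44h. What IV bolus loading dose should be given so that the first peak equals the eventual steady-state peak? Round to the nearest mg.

f = (1/2)^(44/37) ≈ 0.438549; accumulation ratio R = 1/(1−f) ≈ 1.78110.
Loading dose to hit Cmax,ss on first dose: D_load = D_maint·R ≈ 2274 × 1.78110 ≈ 4050.22 mg.

4050 mg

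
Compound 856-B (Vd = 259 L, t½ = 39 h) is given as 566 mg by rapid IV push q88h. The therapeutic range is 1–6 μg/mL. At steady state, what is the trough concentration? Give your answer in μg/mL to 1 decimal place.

0.6 μg/mL

Over one 88-h interval, 88/39 ≈ 2.2564 half-lives elapse, leaving f ≈ 0.2093 of each dose.
At steady state, accumulation factor R = 1/(1 − e^(−kτ)) ≈ 1.2647.
Single-dose peak C₀ = D/Vd = 566/259 ≈ 2.185 μg/mL.
Steady-state peak Cmax,ss = C₀·R ≈ 2.185 × 1.2647 ≈ 2.763 μg/mL.
Steady-state trough Cmin,ss = Cmax,ss·f ≈ 2.763 × 0.2093 ≈ 0.578 μg/mL.
Trough 0.6 μg/mL vs MEC 1 μg/mL: subtherapeutic.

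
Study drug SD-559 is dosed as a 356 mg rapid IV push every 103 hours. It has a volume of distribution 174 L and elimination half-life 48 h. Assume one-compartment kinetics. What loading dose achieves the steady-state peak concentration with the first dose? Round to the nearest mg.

460 mg

f = (1/2)^(103/48) ≈ 0.225964; accumulation ratio R = 1/(1−f) ≈ 1.29193.
Loading dose to hit Cmax,ss on first dose: D_load = D_maint·R ≈ 356 × 1.29193 ≈ 459.93 mg.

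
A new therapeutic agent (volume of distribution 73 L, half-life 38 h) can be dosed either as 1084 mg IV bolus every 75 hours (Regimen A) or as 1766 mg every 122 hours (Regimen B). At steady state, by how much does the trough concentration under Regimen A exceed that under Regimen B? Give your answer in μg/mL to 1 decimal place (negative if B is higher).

Regimen A: f = (1/2)^(75/38) ≈ 0.2546; Cmin,ss = (1084/73)·f/(1−f) ≈ 5.072 μg/mL.
Regimen B: f = (1/2)^(122/38) ≈ 0.1080; Cmin,ss = (1766/73)·f/(1−f) ≈ 2.929 μg/mL.
Difference ≈ 5.072 − 2.929 ≈ 2.143 μg/mL.

2.1 μg/mL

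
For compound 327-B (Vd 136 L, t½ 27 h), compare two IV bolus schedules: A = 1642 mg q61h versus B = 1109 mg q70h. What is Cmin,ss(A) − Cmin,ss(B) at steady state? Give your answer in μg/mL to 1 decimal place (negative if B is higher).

Regimen A: f = (1/2)^(61/27) ≈ 0.2089; Cmin,ss = (1642/136)·f/(1−f) ≈ 3.188 μg/mL.
Regimen B: f = (1/2)^(70/27) ≈ 0.1658; Cmin,ss = (1109/136)·f/(1−f) ≈ 1.621 μg/mL.
Difference ≈ 3.188 − 1.621 ≈ 1.567 μg/mL.

1.6 μg/mL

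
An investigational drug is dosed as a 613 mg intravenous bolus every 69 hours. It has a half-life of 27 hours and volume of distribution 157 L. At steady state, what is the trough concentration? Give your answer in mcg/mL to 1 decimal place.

Over one 69-h interval, 69/27 ≈ 2.5556 half-lives elapse, leaving f ≈ 0.1701 of each dose.
Accumulation ratio R = 1/(1 − f) ≈ 1/0.8299 ≈ 1.2050.
Single-dose peak C₀ = D/Vd = 613/157 ≈ 3.904 mcg/mL.
Steady-state peak Cmax,ss = C₀·R ≈ 3.904 × 1.2050 ≈ 4.704 mcg/mL.
Steady-state trough Cmin,ss = Cmax,ss·f ≈ 4.704 × 0.1701 ≈ 0.800 mcg/mL.

0.8 mcg/mL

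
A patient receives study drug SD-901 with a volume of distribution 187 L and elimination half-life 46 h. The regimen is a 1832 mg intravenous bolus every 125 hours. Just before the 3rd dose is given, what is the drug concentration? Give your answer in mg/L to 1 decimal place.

1.7 mg/L

f = (1/2)^(τ/t½) = (1/2)^(125/46) ≈ 0.1520.
C₀ = D/Vd = 1832/187 ≈ 9.797 mg/L.
Before the 3rd dose, 2 doses have been given. Superposition: Cmin = C₀·(f + f²).
≈ 9.797 × (0.1520 + 0.0231) ≈ 9.797 × 0.1751 ≈ 1.715 mg/L.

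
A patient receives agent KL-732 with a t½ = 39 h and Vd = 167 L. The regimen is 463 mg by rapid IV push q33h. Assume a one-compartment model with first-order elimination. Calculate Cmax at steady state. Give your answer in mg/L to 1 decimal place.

6.2 mg/L

τ/t½ = 33/39 ≈ 0.84615, so fraction remaining f = (1/2)^(33/39) ≈ 0.5563.
Accumulation ratio R = 1/(1 − f) ≈ 1/0.4437 ≈ 2.2538.
Single-dose peak C₀ = D/Vd = 463/167 ≈ 2.772 mg/L.
Steady-state peak Cmax,ss = C₀·R ≈ 2.772 × 2.2538 ≈ 6.248 mg/L.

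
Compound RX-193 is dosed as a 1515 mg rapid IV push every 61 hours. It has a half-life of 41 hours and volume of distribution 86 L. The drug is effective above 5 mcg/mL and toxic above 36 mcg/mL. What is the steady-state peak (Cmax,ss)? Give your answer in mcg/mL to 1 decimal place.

k = ln2/t½ = ln2/41 ≈ 0.016906 h⁻¹; fraction remaining f = e^(−kτ) = e^(−0.016906×61) ≈ 0.3566.
At steady state, accumulation factor R = 1/(1 − e^(−kτ)) ≈ 1.5542.
Each bolus raises the concentration by D/Vd = 1515/86 ≈ 17.616 mcg/mL.
Steady-state peak Cmax,ss = C₀·R ≈ 17.616 × 1.5542 ≈ 27.379 mcg/mL.
Peak 27.4 mcg/mL vs MTC 36 mcg/mL: below toxic threshold.

27.4 mcg/mL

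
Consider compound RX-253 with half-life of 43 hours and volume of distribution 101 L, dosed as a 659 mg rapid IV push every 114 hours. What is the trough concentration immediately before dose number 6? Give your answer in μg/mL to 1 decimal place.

f = (1/2)^(τ/t½) = (1/2)^(114/43) ≈ 0.1592.
C₀ = D/Vd = 659/101 ≈ 6.525 μg/mL.
Before the 6th dose, 5 doses have been given. Superposition: Cmin = C₀·(f + f² + … + f^5).
≈ 6.525 × (0.1592 + 0.0253 + 0.0040 + 0.0006 + 0.0001) ≈ 6.525 × 0.1892 ≈ 1.235 μg/mL.

1.2 μg/mL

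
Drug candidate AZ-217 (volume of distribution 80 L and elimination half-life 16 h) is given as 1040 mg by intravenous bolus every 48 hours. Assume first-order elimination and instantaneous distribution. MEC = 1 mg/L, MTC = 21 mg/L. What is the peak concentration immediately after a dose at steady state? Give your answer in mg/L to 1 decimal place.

14.9 mg/L

The dosing interval is 3 half-lives, so f = 2^(−3) = 0.125.
At steady state, R = 1/(1 − 0.125) = 8/7.
Single-dose peak C₀ = D/Vd = 1040/80 = 13 mg/L.
Steady-state peak Cmax,ss = C₀·R = 13 × 8/7 ≈ 14.857 mg/L.
Peak 14.9 mg/L vs MTC 21 mg/L: below toxic threshold.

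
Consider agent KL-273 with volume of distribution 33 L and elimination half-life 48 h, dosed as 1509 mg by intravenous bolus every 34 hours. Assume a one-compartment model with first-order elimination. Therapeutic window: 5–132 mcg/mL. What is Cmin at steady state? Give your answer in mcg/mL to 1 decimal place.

72.1 mcg/mL

k = ln2/t½ = ln2/48 ≈ 0.014441 h⁻¹; fraction remaining f = e^(−kτ) = e^(−0.014441×34) ≈ 0.6120.
At steady state, accumulation factor R = 1/(1 − e^(−kτ)) ≈ 2.5773.
Each bolus raises the concentration by D/Vd = 1509/33 ≈ 45.727 mcg/mL.
Cmax,ss = C₀/(1 − f) ≈ 45.727/0.3880 ≈ 117.853 mcg/mL.
Steady-state trough Cmin,ss = Cmax,ss·f ≈ 117.853 × 0.6120 ≈ 72.126 mcg/mL.
Trough 72.1 mcg/mL vs MEC 5 mcg/mL: adequate.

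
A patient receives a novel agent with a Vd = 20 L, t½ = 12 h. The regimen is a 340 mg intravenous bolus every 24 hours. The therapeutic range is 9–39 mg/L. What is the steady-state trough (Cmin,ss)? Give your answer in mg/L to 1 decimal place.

The dosing interval is 2 half-lives, so f = 2^(−2) = 0.25.
Accumulation ratio R = 1/(1 − f) = 1/0.75 = 4/3.
Single-dose peak C₀ = D/Vd = 340/20 = 17 mg/L.
Steady-state peak Cmax,ss = C₀·R = 17 × 4/3 ≈ 22.667 mg/L.
Steady-state trough Cmin,ss = Cmax,ss·f ≈ 22.667 × 0.25 ≈ 5.667 mg/L.
Trough 5.7 mg/L vs MEC 9 mg/L: subtherapeutic.

5.7 mg/L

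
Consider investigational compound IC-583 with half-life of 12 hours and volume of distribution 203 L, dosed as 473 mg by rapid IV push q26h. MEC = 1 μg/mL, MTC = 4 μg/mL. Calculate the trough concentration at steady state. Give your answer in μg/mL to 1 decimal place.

τ/t½ = 26/12 ≈ 2.1667, so fraction remaining f = (1/2)^(26/12) ≈ 0.2227.
Single-dose peak C₀ = D/Vd = 473/203 ≈ 2.330 μg/mL.
Steady-state trough Cmin,ss = C₀·f/(1−f) ≈ 2.330 × 0.2227/0.7773 ≈ 0.668 μg/mL.
Trough 0.7 μg/mL vs MEC 1 μg/mL: subtherapeutic.

0.7 μg/mL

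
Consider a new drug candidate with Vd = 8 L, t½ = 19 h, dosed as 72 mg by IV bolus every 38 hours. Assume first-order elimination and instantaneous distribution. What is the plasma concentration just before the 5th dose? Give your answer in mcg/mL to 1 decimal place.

f = (1/2)^(τ/t½) = (1/2)^(38/19) ≈ 0.2500.
C₀ = D/Vd = 72/8 ≈ 9.000 mcg/mL.
Before the 5th dose, 4 doses have been given. Superposition: Cmin = C₀·(f + f² + … + f^4).
≈ 9.000 × (0.2500 + 0.0625 + 0.0156 + 0.0039) ≈ 9.000 × 0.3320 ≈ 2.988 mcg/mL.

3.0 mcg/mL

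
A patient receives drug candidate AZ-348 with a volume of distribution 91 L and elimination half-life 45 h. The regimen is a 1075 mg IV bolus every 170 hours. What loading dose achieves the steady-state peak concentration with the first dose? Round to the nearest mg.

1160 mg

f = (1/2)^(170/45) ≈ 0.072908; accumulation ratio R = 1/(1−f) ≈ 1.07864.
Loading dose to hit Cmax,ss on first dose: D_load = D_maint·R ≈ 1075 × 1.07864 ≈ 1159.54 mg.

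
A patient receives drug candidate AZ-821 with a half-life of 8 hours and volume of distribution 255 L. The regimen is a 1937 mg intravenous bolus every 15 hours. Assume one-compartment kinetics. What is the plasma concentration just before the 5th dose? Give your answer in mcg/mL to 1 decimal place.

2.8 mcg/mL

f = (1/2)^(τ/t½) = (1/2)^(15/8) ≈ 0.2726.
C₀ = D/Vd = 1937/255 ≈ 7.596 mcg/mL.
Before the 5th dose, 4 doses have been given. Superposition: Cmin = C₀·(f + f² + … + f^4).
≈ 7.596 × (0.2726 + 0.0743 + 0.0203 + 0.0055) ≈ 7.596 × 0.3727 ≈ 2.831 mcg/mL.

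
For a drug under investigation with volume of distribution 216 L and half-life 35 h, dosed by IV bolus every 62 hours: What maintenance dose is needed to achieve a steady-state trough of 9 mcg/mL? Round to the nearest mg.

4693 mg

τ/t½ = 62/35 ≈ 1.7714, so f = (1/2)^(62/35) ≈ 0.292919.
Cmin,ss = (D/Vd)·f/(1−f), so D = Cmin,ss·Vd·(1−f)/f.
D = 9 × 216 × (1−f)/f ≈ 9 × 216 × 2.41391 ≈ 4692.64 mg.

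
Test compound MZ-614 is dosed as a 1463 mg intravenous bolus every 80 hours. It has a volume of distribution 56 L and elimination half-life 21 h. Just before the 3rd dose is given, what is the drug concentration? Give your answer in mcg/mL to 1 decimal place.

f = (1/2)^(τ/t½) = (1/2)^(80/21) ≈ 0.0713.
C₀ = D/Vd = 1463/56 ≈ 26.125 mcg/mL.
Before the 3rd dose, 2 doses have been given. Superposition: Cmin = C₀·(f + f²).
≈ 26.125 × (0.0713 + 0.0051) ≈ 26.125 × 0.0764 ≈ 1.996 mcg/mL.

2.0 mcg/mL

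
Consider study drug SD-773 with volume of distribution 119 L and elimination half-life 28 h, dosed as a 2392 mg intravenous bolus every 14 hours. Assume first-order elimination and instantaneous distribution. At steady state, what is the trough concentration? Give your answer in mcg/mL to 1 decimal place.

48.5 mcg/mL

k = ln2/t½ = ln2/28 ≈ 0.024755 h⁻¹; fraction remaining f = e^(−kτ) = e^(−0.024755×14) ≈ 0.7071.
Accumulation ratio R = 1/(1 − f) ≈ 1/0.2929 ≈ 3.4141.
Single-dose peak C₀ = D/Vd = 2392/119 ≈ 20.101 mcg/mL.
Cmax,ss = C₀/(1 − f) ≈ 20.101/0.2929 ≈ 68.628 mcg/mL.
One interval later, Cmin,ss = Cmax,ss·e^(−kτ) ≈ 68.628 × 0.7071 ≈ 48.527 mcg/mL.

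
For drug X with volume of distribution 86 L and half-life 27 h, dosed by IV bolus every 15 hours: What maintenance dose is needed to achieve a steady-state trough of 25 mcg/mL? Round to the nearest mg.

τ/t½ = 15/27 ≈ 0.55556, so f = (1/2)^(15/27) ≈ 0.680395.
Cmin,ss = (D/Vd)·f/(1−f), so D = Cmin,ss·Vd·(1−f)/f.
D = 25 × 86 × (1−f)/f ≈ 25 × 86 × 0.46973 ≈ 1009.92 mg.

1010 mg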